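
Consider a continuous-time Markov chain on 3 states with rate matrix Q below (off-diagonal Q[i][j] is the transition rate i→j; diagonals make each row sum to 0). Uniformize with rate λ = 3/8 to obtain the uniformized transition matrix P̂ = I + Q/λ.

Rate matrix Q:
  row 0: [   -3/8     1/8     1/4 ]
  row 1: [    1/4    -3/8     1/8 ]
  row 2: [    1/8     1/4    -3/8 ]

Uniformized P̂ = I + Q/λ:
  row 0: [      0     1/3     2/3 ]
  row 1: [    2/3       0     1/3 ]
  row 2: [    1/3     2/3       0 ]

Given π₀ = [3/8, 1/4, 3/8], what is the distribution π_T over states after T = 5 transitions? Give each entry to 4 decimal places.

π = [0.3333, 0.3287, 0.3380]

t=0: π = [0.3750, 0.2500, 0.3750]
t=1: π = [0.2917, 0.3750, 0.3333]
t=2: π = [0.3611, 0.3194, 0.3194]
t=3: π = [0.3194, 0.3333, 0.3472]
t=4: π = [0.3380, 0.3380, 0.3241]
t=5: π = [0.3333, 0.3287, 0.3380]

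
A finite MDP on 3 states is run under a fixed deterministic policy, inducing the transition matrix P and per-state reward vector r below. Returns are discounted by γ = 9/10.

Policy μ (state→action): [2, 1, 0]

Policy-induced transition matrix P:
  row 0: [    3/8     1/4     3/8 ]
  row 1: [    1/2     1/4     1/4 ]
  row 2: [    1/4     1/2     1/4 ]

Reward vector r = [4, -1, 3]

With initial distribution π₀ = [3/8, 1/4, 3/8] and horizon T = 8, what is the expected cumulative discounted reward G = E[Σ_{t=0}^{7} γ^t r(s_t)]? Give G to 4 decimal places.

G = 12.0633

t=0: π = [0.3750, 0.2500, 0.3750], E[r] = 2.3750, γ^t·E[r] = 2.375000, running G = 2.375000
t=1: π = [0.3594, 0.3438, 0.2969], E[r] = 1.9844, γ^t·E[r] = 1.785938, running G = 4.160938
t=2: π = [0.3809, 0.3242, 0.2949], E[r] = 2.0840, γ^t·E[r] = 1.688027, running G = 5.848965
t=3: π = [0.3787, 0.3237, 0.2976], E[r] = 2.0837, γ^t·E[r] = 1.519047, running G = 7.368011
t=4: π = [0.3783, 0.3244, 0.2973], E[r] = 2.0807, γ^t·E[r] = 1.365120, running G = 8.733131
t=5: π = [0.3784, 0.3243, 0.2973], E[r] = 2.0811, γ^t·E[r] = 1.228840, running G = 9.961971
t=6: π = [0.3784, 0.3243, 0.2973], E[r] = 2.0811, γ^t·E[r] = 1.105981, running G = 11.067952
t=7: π = [0.3784, 0.3243, 0.2973], E[r] = 2.0811, γ^t·E[r] = 0.995374, running G = 12.063326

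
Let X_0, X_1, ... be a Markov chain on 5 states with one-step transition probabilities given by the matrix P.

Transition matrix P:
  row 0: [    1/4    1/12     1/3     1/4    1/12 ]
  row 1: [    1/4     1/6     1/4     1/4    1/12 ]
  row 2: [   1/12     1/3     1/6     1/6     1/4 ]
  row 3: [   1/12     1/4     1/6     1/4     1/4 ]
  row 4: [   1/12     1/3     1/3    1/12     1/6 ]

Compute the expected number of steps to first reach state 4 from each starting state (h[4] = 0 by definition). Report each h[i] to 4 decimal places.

h = [6.1931, 6.2664, 5.3873, 5.3074, 0.0000]

First-step conditioning: h[4] = 0; for i ≠ 4, h[i] = 1 + Σ_k P[i][k]·h[k].
  h[0] = 1 + 1/4·h[0] + 1/12·h[1] + 1/3·h[2] + 1/4·h[3]
  h[1] = 1 + 1/4·h[0] + 1/6·h[1] + 1/4·h[2] + 1/4·h[3]
  h[2] = 1 + 1/12·h[0] + 1/3·h[1] + 1/6·h[2] + 1/6·h[3]
  h[3] = 1 + 1/12·h[0] + 1/4·h[1] + 1/6·h[2] + 1/4·h[3]
Solving the 4×4 linear system over states ≠ 4 gives exactly h = [5580/901, 5646/901, 4854/901, 4782/901, 0] (h[4] = 0 is the target).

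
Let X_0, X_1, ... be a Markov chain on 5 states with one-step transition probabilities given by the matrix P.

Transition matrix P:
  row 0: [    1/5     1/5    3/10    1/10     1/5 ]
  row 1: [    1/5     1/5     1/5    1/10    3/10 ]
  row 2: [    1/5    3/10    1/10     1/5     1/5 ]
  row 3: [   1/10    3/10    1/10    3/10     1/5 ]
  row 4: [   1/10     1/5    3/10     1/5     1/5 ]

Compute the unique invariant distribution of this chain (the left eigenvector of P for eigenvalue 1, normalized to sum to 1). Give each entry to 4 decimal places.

Balance equations π_j = Σ_i π_i·P[i][j]:
  π_0 = 1/5·π_0 + 1/5·π_1 + 1/5·π_2 + 1/10·π_3 + 1/10·π_4
  π_1 = 1/5·π_0 + 1/5·π_1 + 3/10·π_2 + 3/10·π_3 + 1/5·π_4
  π_2 = 3/10·π_0 + 1/5·π_1 + 1/10·π_2 + 1/10·π_3 + 3/10·π_4
  π_3 = 1/10·π_0 + 1/10·π_1 + 1/5·π_2 + 3/10·π_3 + 1/5·π_4
  normalize: π_0 + π_1 + π_2 + π_3 + π_4 = 1
Solving the linear system gives exactly π = [1579/9880, 235/988, 1981/9880, 1759/9880, 2211/9880].

π = [0.1598, 0.2379, 0.2005, 0.1780, 0.2238]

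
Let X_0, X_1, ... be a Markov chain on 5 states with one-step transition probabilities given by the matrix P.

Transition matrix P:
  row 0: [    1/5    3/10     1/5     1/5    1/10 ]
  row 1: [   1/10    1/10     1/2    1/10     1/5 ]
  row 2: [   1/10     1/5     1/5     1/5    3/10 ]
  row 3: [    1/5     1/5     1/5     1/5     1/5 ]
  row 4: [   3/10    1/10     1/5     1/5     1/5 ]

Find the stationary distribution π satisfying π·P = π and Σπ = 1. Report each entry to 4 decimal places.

π = [0.1775, 0.1791, 0.2537, 0.1821, 0.2076]

Balance equations π_j = Σ_i π_i·P[i][j]:
  π_0 = 1/5·π_0 + 1/10·π_1 + 1/10·π_2 + 1/5·π_3 + 3/10·π_4
  π_1 = 3/10·π_0 + 1/10·π_1 + 1/5·π_2 + 1/5·π_3 + 1/10·π_4
  π_2 = 1/5·π_0 + 1/2·π_1 + 1/5·π_2 + 1/5·π_3 + 1/5·π_4
  π_3 = 1/5·π_0 + 1/10·π_1 + 1/5·π_2 + 1/5·π_3 + 1/5·π_4
  normalize: π_0 + π_1 + π_2 + π_3 + π_4 = 1
Solving the linear system gives exactly π = [1001/5640, 101/564, 477/1880, 1027/5640, 1171/5640].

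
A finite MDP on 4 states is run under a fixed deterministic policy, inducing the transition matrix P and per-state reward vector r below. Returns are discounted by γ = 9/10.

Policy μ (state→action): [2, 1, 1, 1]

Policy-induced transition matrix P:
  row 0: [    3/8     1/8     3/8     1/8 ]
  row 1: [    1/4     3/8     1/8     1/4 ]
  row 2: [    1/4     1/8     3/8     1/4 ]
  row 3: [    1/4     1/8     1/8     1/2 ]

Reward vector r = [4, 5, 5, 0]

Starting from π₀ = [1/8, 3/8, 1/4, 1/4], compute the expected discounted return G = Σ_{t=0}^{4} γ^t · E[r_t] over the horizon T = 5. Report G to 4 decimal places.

G = 13.7358

t=0: π = [0.1250, 0.3750, 0.2500, 0.2500], E[r] = 3.6250, γ^t·E[r] = 3.625000, running G = 3.625000
t=1: π = [0.2656, 0.2188, 0.2188, 0.2969], E[r] = 3.2500, γ^t·E[r] = 2.925000, running G = 6.550000
t=2: π = [0.2832, 0.1797, 0.2461, 0.2910], E[r] = 3.2617, γ^t·E[r] = 2.641992, running G = 9.191992
t=3: π = [0.2854, 0.1699, 0.2573, 0.2874], E[r] = 3.2778, γ^t·E[r] = 2.389540, running G = 11.581532
t=4: π = [0.2857, 0.1675, 0.2607, 0.2862], E[r] = 3.2835, γ^t·E[r] = 2.154310, running G = 13.735842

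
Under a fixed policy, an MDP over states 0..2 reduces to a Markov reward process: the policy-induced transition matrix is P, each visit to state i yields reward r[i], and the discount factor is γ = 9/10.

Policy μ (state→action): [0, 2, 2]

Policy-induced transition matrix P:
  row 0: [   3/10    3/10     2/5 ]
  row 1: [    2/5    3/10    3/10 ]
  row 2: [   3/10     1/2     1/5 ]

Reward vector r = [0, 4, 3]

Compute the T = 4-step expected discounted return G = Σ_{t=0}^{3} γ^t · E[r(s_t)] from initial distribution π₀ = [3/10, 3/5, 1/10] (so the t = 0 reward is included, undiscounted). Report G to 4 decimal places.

t=0: π = [0.3000, 0.6000, 0.1000], E[r] = 2.7000, γ^t·E[r] = 2.700000, running G = 2.700000
t=1: π = [0.3600, 0.3200, 0.3200], E[r] = 2.2400, γ^t·E[r] = 2.016000, running G = 4.716000
t=2: π = [0.3320, 0.3640, 0.3040], E[r] = 2.3680, γ^t·E[r] = 1.918080, running G = 6.634080
t=3: π = [0.3364, 0.3608, 0.3028], E[r] = 2.3516, γ^t·E[r] = 1.714316, running G = 8.348396

G = 8.3484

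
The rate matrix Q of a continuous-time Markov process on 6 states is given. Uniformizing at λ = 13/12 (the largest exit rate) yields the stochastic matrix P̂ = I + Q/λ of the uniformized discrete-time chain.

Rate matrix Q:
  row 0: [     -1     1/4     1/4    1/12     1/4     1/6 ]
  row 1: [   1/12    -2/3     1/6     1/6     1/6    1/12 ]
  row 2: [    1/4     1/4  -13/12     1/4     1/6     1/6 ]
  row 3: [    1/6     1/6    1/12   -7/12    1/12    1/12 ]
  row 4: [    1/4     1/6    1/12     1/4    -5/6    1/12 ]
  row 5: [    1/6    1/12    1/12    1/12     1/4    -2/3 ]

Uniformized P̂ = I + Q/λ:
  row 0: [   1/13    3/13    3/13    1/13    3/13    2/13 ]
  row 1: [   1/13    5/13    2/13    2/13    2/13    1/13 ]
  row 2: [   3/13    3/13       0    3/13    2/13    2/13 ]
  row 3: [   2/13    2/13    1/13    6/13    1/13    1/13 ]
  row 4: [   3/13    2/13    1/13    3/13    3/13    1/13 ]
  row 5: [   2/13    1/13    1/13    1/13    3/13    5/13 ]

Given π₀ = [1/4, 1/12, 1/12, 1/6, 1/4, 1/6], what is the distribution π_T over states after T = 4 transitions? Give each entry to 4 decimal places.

t=0: π = [0.2500, 0.0833, 0.0833, 0.1667, 0.2500, 0.1667]
t=1: π = [0.1538, 0.1859, 0.1154, 0.1987, 0.1923, 0.1538]
t=2: π = [0.1514, 0.2056, 0.1060, 0.2150, 0.1770, 0.1450]
t=3: π = [0.1482, 0.2099, 0.1079, 0.2190, 0.1737, 0.1413]
t=4: π = [0.1480, 0.2111, 0.1076, 0.2206, 0.1726, 0.1401]

π = [0.1480, 0.2111, 0.1076, 0.2206, 0.1726, 0.1401]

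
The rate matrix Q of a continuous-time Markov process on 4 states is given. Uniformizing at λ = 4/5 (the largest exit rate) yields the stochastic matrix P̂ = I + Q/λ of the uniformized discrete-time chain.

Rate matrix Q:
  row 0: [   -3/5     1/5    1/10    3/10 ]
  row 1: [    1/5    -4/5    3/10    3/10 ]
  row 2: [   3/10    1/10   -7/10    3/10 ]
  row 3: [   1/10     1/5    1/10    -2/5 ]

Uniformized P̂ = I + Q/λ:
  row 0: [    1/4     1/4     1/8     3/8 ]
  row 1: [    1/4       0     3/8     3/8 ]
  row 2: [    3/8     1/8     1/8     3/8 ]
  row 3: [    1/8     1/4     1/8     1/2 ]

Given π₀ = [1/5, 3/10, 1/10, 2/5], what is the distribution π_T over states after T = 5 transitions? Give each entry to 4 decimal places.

π = [0.2178, 0.1829, 0.1707, 0.4286]

t=0: π = [0.2000, 0.3000, 0.1000, 0.4000]
t=1: π = [0.2125, 0.1625, 0.2000, 0.4250]
t=2: π = [0.2219, 0.1844, 0.1656, 0.4281]
t=3: π = [0.2172, 0.1832, 0.1711, 0.4285]
t=4: π = [0.2178, 0.1828, 0.1708, 0.4286]
t=5: π = [0.2178, 0.1829, 0.1707, 0.4286]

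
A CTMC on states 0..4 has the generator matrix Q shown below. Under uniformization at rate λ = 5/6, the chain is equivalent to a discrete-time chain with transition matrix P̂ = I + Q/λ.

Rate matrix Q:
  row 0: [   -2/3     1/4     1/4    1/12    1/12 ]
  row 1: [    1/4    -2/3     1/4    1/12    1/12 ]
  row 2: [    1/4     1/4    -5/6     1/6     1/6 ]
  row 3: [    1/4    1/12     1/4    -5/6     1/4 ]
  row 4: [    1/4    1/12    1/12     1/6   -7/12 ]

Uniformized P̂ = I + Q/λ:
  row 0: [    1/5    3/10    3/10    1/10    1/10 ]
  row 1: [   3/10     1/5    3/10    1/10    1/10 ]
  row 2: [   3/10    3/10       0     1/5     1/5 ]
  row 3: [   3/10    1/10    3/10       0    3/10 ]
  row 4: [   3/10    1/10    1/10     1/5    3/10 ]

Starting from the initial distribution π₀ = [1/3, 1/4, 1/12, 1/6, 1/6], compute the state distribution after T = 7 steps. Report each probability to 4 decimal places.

π = [0.2727, 0.2168, 0.2028, 0.1259, 0.1818]

t=0: π = [0.3333, 0.2500, 0.0833, 0.1667, 0.1667]
t=1: π = [0.2667, 0.2083, 0.2417, 0.1083, 0.1750]
t=2: π = [0.2733, 0.2225, 0.1925, 0.1308, 0.1808]
t=3: π = [0.2727, 0.2154, 0.2061, 0.1243, 0.1816]
t=4: π = [0.2727, 0.2173, 0.2019, 0.1263, 0.1818]
t=5: π = [0.2727, 0.2166, 0.2031, 0.1257, 0.1818]
t=6: π = [0.2727, 0.2168, 0.2027, 0.1259, 0.1818]
t=7: π = [0.2727, 0.2168, 0.2028, 0.1259, 0.1818]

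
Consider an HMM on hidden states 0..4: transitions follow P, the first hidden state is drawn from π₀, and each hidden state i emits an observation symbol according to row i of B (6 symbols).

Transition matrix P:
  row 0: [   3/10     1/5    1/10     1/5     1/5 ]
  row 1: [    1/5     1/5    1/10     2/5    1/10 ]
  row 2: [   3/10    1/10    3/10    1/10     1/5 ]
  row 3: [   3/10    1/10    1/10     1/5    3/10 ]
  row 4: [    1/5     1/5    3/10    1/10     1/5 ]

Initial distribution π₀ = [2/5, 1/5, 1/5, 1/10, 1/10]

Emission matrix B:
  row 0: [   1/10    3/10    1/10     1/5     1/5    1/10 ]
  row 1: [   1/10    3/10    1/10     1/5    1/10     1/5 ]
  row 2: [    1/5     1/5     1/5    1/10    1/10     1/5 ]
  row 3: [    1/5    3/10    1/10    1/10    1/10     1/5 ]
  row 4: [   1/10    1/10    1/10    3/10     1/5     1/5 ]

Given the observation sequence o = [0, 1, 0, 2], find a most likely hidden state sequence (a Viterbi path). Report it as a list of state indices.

path = [2, 2, 2, 2]

t=0: δ = [4.000e-02, 2.000e-02, 4.000e-02, 2.000e-02, 1.000e-02]  (obs o_0=0)
t=1: δ = [3.600e-03, 2.400e-03, 2.400e-03, 2.400e-03, 8.000e-04]  ψ = [0, 0, 2, 0, 0]  (obs o_1=1)
t=2: δ = [1.080e-04, 7.200e-05, 1.440e-04, 1.920e-04, 7.200e-05]  ψ = [0, 0, 2, 1, 0]  (obs o_2=0)
t=3: δ = [5.760e-06, 2.160e-06, 8.640e-06, 3.840e-06, 5.760e-06]  ψ = [3, 0, 2, 3, 3]  (obs o_3=2)
backtrack: best end state = 2; path = [2, 2, 2, 2]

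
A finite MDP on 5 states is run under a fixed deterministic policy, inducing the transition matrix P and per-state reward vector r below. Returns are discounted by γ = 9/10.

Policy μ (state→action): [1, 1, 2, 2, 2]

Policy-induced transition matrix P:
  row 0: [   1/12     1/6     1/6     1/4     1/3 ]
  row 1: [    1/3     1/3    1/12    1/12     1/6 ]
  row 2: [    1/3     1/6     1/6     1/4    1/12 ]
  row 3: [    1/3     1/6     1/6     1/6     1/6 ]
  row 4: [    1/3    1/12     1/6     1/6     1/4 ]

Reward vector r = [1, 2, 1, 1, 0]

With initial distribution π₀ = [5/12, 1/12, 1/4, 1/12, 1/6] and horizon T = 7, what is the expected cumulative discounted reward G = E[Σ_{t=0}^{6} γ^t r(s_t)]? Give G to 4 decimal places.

G = 4.9526

t=0: π = [0.4167, 0.0833, 0.2500, 0.0833, 0.1667], E[r] = 0.9167, γ^t·E[r] = 0.916667, running G = 0.916667
t=1: π = [0.2292, 0.1667, 0.1597, 0.2153, 0.2292], E[r] = 0.9375, γ^t·E[r] = 0.843750, running G = 1.760417
t=2: π = [0.2760, 0.1753, 0.1528, 0.1852, 0.2106], E[r] = 0.9647, γ^t·E[r] = 0.781406, running G = 2.541823
t=3: π = [0.2643, 0.1783, 0.1521, 0.1878, 0.2175], E[r] = 0.9608, γ^t·E[r] = 0.700453, running G = 3.242276
t=4: π = [0.2673, 0.1783, 0.1518, 0.1865, 0.2162], E[r] = 0.9621, γ^t·E[r] = 0.631228, running G = 3.873504
t=5: π = [0.2665, 0.1784, 0.1518, 0.1867, 0.2166], E[r] = 0.9618, γ^t·E[r] = 0.567927, running G = 4.441431
t=6: π = [0.2667, 0.1783, 0.1518, 0.1867, 0.2165], E[r] = 0.9619, γ^t·E[r] = 0.511173, running G = 4.952605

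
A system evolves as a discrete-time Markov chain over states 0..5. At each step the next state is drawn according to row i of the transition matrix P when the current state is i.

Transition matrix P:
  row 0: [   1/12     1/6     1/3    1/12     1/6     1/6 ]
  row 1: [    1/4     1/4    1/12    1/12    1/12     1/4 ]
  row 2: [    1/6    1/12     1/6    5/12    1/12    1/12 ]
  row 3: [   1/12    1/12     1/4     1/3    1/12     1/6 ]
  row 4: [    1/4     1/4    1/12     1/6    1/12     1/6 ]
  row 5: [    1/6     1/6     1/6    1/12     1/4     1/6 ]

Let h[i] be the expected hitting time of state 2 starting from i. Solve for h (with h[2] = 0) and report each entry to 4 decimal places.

h = [4.7486, 6.0146, 0.0000, 5.0008, 5.9612, 5.6411]

First-step conditioning: h[2] = 0; for i ≠ 2, h[i] = 1 + Σ_k P[i][k]·h[k].
  h[0] = 1 + 1/12·h[0] + 1/6·h[1] + 1/12·h[3] + 1/6·h[4] + 1/6·h[5]
  h[1] = 1 + 1/4·h[0] + 1/4·h[1] + 1/12·h[3] + 1/12·h[4] + 1/4·h[5]
  h[3] = 1 + 1/12·h[0] + 1/12·h[1] + 1/3·h[3] + 1/12·h[4] + 1/6·h[5]
  h[4] = 1 + 1/4·h[0] + 1/4·h[1] + 1/6·h[3] + 1/12·h[4] + 1/6·h[5]
  h[5] = 1 + 1/6·h[0] + 1/6·h[1] + 1/12·h[3] + 1/4·h[4] + 1/6·h[5]
Solving the 5×5 linear system over states ≠ 2 gives exactly h = [5874/1237, 7440/1237, 0, 6186/1237, 7374/1237, 6978/1237] (h[2] = 0 is the target).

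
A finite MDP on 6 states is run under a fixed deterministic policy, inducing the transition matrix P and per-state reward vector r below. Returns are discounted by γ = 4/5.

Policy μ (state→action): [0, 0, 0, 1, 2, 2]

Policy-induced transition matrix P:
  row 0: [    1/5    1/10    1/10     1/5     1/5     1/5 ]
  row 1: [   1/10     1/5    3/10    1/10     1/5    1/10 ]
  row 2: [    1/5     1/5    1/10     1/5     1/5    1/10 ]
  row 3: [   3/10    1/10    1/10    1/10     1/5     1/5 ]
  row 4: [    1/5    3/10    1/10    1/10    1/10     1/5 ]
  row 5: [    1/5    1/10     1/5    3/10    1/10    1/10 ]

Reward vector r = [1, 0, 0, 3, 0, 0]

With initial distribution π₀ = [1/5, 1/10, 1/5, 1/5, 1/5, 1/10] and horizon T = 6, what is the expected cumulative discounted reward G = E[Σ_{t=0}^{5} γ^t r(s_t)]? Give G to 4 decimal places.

t=0: π = [0.2000, 0.1000, 0.2000, 0.2000, 0.2000, 0.1000], E[r] = 0.8000, γ^t·E[r] = 0.800000, running G = 0.800000
t=1: π = [0.2100, 0.1700, 0.1300, 0.1600, 0.1700, 0.1600], E[r] = 0.6900, γ^t·E[r] = 0.552000, running G = 1.352000
t=2: π = [0.1990, 0.1640, 0.1500, 0.1660, 0.1670, 0.1540], E[r] = 0.6970, γ^t·E[r] = 0.446080, running G = 1.798080
t=3: π = [0.2002, 0.1648, 0.1482, 0.1657, 0.1679, 0.1532], E[r] = 0.6973, γ^t·E[r] = 0.357018, running G = 2.155098
t=4: π = [0.2001, 0.1649, 0.1483, 0.1655, 0.1679, 0.1534], E[r] = 0.6965, γ^t·E[r] = 0.285299, running G = 2.440396
t=5: π = [0.2001, 0.1649, 0.1483, 0.1655, 0.1679, 0.1533], E[r] = 0.6966, γ^t·E[r] = 0.228262, running G = 2.668658

G = 2.6687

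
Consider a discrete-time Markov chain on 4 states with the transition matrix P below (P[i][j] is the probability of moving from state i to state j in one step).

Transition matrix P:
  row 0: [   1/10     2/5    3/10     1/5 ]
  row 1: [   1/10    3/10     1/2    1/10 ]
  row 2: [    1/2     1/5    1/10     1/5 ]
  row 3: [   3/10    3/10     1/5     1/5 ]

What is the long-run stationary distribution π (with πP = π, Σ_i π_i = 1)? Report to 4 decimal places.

π = [0.2481, 0.2963, 0.2852, 0.1704]

Balance equations π_j = Σ_i π_i·P[i][j]:
  π_0 = 1/10·π_0 + 1/10·π_1 + 1/2·π_2 + 3/10·π_3
  π_1 = 2/5·π_0 + 3/10·π_1 + 1/5·π_2 + 3/10·π_3
  π_2 = 3/10·π_0 + 1/2·π_1 + 1/10·π_2 + 1/5·π_3
  normalize: π_0 + π_1 + π_2 + π_3 = 1
Solving the linear system gives exactly π = [67/270, 8/27, 77/270, 23/135].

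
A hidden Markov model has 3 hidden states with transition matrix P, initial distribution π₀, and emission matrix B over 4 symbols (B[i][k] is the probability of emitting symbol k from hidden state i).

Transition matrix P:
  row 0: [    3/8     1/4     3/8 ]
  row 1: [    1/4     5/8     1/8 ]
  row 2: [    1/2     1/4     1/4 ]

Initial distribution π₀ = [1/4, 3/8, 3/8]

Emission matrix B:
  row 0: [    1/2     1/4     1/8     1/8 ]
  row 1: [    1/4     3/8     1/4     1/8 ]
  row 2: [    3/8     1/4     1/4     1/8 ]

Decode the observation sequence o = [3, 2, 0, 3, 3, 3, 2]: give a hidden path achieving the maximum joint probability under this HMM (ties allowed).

path = [1, 1, 1, 1, 1, 1, 1]

t=0: δ = [3.125e-02, 4.688e-02, 4.688e-02]  (obs o_0=3)
t=1: δ = [2.930e-03, 7.324e-03, 2.930e-03]  ψ = [2, 1, 0]  (obs o_1=2)
t=2: δ = [9.155e-04, 1.144e-03, 4.120e-04]  ψ = [1, 1, 0]  (obs o_2=0)
t=3: δ = [4.292e-05, 8.941e-05, 4.292e-05]  ψ = [0, 1, 0]  (obs o_3=3)
t=4: δ = [2.794e-06, 6.985e-06, 2.012e-06]  ψ = [1, 1, 0]  (obs o_4=3)
t=5: δ = [2.183e-07, 5.457e-07, 1.310e-07]  ψ = [1, 1, 0]  (obs o_5=3)
t=6: δ = [1.705e-08, 8.527e-08, 2.046e-08]  ψ = [1, 1, 0]  (obs o_6=2)
backtrack: best end state = 1; path = [1, 1, 1, 1, 1, 1, 1]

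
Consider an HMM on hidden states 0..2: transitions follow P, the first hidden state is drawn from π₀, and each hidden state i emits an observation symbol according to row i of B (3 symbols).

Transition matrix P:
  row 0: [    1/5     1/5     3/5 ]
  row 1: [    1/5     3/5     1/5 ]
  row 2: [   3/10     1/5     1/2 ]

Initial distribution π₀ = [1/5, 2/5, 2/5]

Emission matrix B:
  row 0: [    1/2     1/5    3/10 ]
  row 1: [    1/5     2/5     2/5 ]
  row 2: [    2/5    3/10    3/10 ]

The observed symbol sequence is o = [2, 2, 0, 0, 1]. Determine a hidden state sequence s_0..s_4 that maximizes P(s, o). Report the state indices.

path = [1, 1, 0, 2, 2]

t=0: δ = [6.000e-02, 1.600e-01, 1.200e-01]  (obs o_0=2)
t=1: δ = [1.080e-02, 3.840e-02, 1.800e-02]  ψ = [2, 1, 2]  (obs o_1=2)
t=2: δ = [3.840e-03, 4.608e-03, 3.600e-03]  ψ = [1, 1, 2]  (obs o_2=0)
t=3: δ = [5.400e-04, 5.530e-04, 9.216e-04]  ψ = [2, 1, 0]  (obs o_3=0)
t=4: δ = [5.530e-05, 1.327e-04, 1.382e-04]  ψ = [2, 1, 2]  (obs o_4=1)
backtrack: best end state = 2; path = [1, 1, 0, 2, 2]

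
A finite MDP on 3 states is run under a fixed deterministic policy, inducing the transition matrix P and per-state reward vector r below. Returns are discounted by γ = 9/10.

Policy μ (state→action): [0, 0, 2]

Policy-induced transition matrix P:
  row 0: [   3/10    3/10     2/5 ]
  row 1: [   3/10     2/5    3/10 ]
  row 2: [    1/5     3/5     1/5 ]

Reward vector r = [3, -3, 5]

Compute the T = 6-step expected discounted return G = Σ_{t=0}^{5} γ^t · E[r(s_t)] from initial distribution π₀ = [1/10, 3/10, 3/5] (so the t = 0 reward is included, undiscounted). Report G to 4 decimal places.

G = 5.6163

t=0: π = [0.1000, 0.3000, 0.6000], E[r] = 2.4000, γ^t·E[r] = 2.400000, running G = 2.400000
t=1: π = [0.2400, 0.5100, 0.2500], E[r] = 0.4400, γ^t·E[r] = 0.396000, running G = 2.796000
t=2: π = [0.2750, 0.4260, 0.2990], E[r] = 1.0420, γ^t·E[r] = 0.844020, running G = 3.640020
t=3: π = [0.2701, 0.4323, 0.2976], E[r] = 1.0014, γ^t·E[r] = 0.730021, running G = 4.370041
t=4: π = [0.2702, 0.4325, 0.2973], E[r] = 0.9994, γ^t·E[r] = 0.655733, running G = 5.025773
t=5: π = [0.2703, 0.4324, 0.2973], E[r] = 1.0000, γ^t·E[r] = 0.590515, running G = 5.616288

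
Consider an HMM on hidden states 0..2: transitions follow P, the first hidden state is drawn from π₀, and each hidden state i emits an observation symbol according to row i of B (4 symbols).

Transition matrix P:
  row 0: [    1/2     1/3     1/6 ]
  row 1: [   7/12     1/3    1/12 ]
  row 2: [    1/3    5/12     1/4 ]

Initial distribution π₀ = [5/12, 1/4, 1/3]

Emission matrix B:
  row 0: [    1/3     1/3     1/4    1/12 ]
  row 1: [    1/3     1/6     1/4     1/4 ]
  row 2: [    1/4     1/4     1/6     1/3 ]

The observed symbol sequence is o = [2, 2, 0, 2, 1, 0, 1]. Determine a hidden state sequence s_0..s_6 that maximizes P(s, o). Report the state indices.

path = [0, 0, 0, 0, 0, 0, 0]

t=0: δ = [1.042e-01, 6.250e-02, 5.556e-02]  (obs o_0=2)
t=1: δ = [1.302e-02, 8.681e-03, 2.894e-03]  ψ = [0, 0, 0]  (obs o_1=2)
t=2: δ = [2.170e-03, 1.447e-03, 5.425e-04]  ψ = [0, 0, 0]  (obs o_2=0)
t=3: δ = [2.713e-04, 1.808e-04, 6.028e-05]  ψ = [0, 0, 0]  (obs o_3=2)
t=4: δ = [4.521e-05, 1.507e-05, 1.130e-05]  ψ = [0, 0, 0]  (obs o_4=1)
t=5: δ = [7.535e-06, 5.023e-06, 1.884e-06]  ψ = [0, 0, 0]  (obs o_5=0)
t=6: δ = [1.256e-06, 4.186e-07, 3.140e-07]  ψ = [0, 0, 0]  (obs o_6=1)
backtrack: best end state = 0; path = [0, 0, 0, 0, 0, 0, 0]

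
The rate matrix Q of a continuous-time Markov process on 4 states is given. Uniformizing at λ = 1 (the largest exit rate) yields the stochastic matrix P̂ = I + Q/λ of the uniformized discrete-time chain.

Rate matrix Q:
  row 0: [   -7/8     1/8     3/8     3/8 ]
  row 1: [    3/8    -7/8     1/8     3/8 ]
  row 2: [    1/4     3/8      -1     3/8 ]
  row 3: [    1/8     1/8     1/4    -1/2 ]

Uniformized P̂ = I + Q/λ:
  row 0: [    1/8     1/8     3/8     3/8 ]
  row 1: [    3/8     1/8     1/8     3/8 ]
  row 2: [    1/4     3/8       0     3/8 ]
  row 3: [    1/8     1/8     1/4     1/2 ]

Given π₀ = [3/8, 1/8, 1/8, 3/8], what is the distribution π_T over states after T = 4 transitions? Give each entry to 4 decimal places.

t=0: π = [0.3750, 0.1250, 0.1250, 0.3750]
t=1: π = [0.1719, 0.1563, 0.2500, 0.4219]
t=2: π = [0.1953, 0.1875, 0.1895, 0.4277]
t=3: π = [0.1956, 0.1724, 0.2036, 0.4285]
t=4: π = [0.1935, 0.1759, 0.2020, 0.4286]

π = [0.1935, 0.1759, 0.2020, 0.4286]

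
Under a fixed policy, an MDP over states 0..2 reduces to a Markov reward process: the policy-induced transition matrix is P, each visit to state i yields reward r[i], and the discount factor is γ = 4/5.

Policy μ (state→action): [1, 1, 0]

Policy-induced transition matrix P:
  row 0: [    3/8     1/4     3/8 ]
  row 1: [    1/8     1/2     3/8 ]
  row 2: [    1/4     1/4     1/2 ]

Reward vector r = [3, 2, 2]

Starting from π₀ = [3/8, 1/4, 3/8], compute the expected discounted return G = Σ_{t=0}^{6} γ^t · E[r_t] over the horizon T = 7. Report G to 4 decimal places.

t=0: π = [0.3750, 0.2500, 0.3750], E[r] = 2.3750, γ^t·E[r] = 2.375000, running G = 2.375000
t=1: π = [0.2656, 0.3125, 0.4219], E[r] = 2.2656, γ^t·E[r] = 1.812500, running G = 4.187500
t=2: π = [0.2441, 0.3281, 0.4277], E[r] = 2.2441, γ^t·E[r] = 1.436250, running G = 5.623750
t=3: π = [0.2395, 0.3320, 0.4285], E[r] = 2.2395, γ^t·E[r] = 1.146625, running G = 6.770375
t=4: π = [0.2384, 0.3330, 0.4286], E[r] = 2.2384, γ^t·E[r] = 0.916863, running G = 7.687238
t=5: π = [0.2382, 0.3333, 0.4286], E[r] = 2.2382, γ^t·E[r] = 0.733406, running G = 8.420644
t=6: π = [0.2381, 0.3333, 0.4286], E[r] = 2.2381, γ^t·E[r] = 0.586709, running G = 9.007352

G = 9.0074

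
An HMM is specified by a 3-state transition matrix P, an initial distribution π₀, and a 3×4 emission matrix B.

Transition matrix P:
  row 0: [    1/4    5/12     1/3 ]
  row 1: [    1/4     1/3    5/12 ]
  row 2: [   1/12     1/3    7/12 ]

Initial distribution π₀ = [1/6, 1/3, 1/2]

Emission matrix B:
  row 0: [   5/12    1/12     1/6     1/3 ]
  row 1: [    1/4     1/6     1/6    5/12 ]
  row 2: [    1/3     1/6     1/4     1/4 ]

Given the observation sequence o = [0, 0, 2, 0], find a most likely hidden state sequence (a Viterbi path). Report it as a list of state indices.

t=0: δ = [6.944e-02, 8.333e-02, 1.667e-01]  (obs o_0=0)
t=1: δ = [8.681e-03, 1.389e-02, 3.241e-02]  ψ = [1, 2, 2]  (obs o_1=0)
t=2: δ = [5.787e-04, 1.800e-03, 4.726e-03]  ψ = [1, 2, 2]  (obs o_2=2)
t=3: δ = [1.875e-04, 3.938e-04, 9.190e-04]  ψ = [1, 2, 2]  (obs o_3=0)
backtrack: best end state = 2; path = [2, 2, 2, 2]

path = [2, 2, 2, 2]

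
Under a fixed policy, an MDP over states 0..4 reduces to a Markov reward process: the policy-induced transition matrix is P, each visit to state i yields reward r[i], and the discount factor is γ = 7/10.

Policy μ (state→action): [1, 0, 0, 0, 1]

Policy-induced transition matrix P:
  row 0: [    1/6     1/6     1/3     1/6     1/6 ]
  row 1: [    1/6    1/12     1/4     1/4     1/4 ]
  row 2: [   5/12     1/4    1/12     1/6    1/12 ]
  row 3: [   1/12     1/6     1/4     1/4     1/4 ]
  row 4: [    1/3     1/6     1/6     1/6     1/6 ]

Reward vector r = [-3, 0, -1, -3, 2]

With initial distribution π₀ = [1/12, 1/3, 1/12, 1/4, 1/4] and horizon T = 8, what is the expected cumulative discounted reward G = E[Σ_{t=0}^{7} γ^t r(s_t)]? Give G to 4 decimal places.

t=0: π = [0.0833, 0.3333, 0.0833, 0.2500, 0.2500], E[r] = -0.5833, γ^t·E[r] = -0.583333, running G = -0.583333
t=1: π = [0.2083, 0.1458, 0.2222, 0.2153, 0.2083], E[r] = -1.0764, γ^t·E[r] = -0.753472, running G = -1.336806
t=2: π = [0.2390, 0.1730, 0.2130, 0.1968, 0.1782], E[r] = -1.1638, γ^t·E[r] = -0.570249, running G = -1.907054
t=3: π = [0.2332, 0.1700, 0.2196, 0.1975, 0.1797], E[r] = -1.1522, γ^t·E[r] = -0.395204, running G = -2.302259
t=4: π = [0.2351, 0.1708, 0.2179, 0.1973, 0.1790], E[r] = -1.1569, γ^t·E[r] = -0.277777, running G = -2.580035
t=5: π = [0.2345, 0.1706, 0.2184, 0.1973, 0.1792], E[r] = -1.1556, γ^t·E[r] = -0.194219, running G = -2.774254
t=6: π = [0.2347, 0.1706, 0.2182, 0.1973, 0.1791], E[r] = -1.1560, γ^t·E[r] = -0.135998, running G = -2.910253
t=7: π = [0.2346, 0.1706, 0.2183, 0.1973, 0.1791], E[r] = -1.1559, γ^t·E[r] = -0.095190, running G = -3.005443

G = -3.0054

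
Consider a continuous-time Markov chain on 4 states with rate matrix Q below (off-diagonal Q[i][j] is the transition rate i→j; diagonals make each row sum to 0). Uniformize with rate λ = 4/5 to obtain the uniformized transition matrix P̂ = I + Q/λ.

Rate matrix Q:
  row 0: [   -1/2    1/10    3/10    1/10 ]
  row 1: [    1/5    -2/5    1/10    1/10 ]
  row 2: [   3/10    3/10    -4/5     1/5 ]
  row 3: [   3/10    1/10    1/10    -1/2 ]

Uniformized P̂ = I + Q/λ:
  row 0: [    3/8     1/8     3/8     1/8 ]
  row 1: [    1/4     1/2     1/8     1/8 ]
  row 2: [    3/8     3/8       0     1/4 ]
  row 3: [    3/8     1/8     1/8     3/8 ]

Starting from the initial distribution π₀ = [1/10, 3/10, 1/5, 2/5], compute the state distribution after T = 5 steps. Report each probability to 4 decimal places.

t=0: π = [0.1000, 0.3000, 0.2000, 0.4000]
t=1: π = [0.3375, 0.2875, 0.1250, 0.2500]
t=2: π = [0.3391, 0.2641, 0.1938, 0.2031]
t=3: π = [0.3420, 0.2725, 0.1855, 0.2000]
t=4: π = [0.3409, 0.2736, 0.1873, 0.1982]
t=5: π = [0.3408, 0.2744, 0.1868, 0.1980]

π = [0.3408, 0.2744, 0.1868, 0.1980]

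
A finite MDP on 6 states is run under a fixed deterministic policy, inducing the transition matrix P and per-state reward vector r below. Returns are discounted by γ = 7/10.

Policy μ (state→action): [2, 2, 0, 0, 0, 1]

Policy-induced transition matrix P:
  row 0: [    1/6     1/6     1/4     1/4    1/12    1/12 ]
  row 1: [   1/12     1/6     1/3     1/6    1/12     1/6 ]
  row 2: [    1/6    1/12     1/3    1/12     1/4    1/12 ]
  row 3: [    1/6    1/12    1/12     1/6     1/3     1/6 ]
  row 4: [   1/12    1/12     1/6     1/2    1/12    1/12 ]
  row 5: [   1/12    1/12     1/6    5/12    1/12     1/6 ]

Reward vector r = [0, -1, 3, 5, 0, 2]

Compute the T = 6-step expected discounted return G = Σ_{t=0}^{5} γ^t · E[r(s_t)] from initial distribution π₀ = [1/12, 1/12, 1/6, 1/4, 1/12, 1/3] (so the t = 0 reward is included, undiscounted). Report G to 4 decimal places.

G = 6.3331

t=0: π = [0.0833, 0.0833, 0.1667, 0.2500, 0.0833, 0.3333], E[r] = 2.3333, γ^t·E[r] = 2.333333, running G = 2.333333
t=1: π = [0.1250, 0.0972, 0.1944, 0.2708, 0.1736, 0.1389], E[r] = 2.1181, γ^t·E[r] = 1.482639, running G = 3.815972
t=2: π = [0.1325, 0.1019, 0.2031, 0.2535, 0.1834, 0.1256], E[r] = 2.0260, γ^t·E[r] = 0.992760, running G = 4.808733
t=3: π = [0.1324, 0.1029, 0.2074, 0.2533, 0.1806, 0.1234], E[r] = 2.0328, γ^t·E[r] = 0.697265, running G = 5.505997
t=4: π = [0.1328, 0.1029, 0.2083, 0.2515, 0.1812, 0.1233], E[r] = 2.0258, γ^t·E[r] = 0.486406, running G = 5.992404
t=5: π = [0.1327, 0.1030, 0.2087, 0.2516, 0.1809, 0.1231], E[r] = 2.0273, γ^t·E[r] = 0.340728, running G = 6.333132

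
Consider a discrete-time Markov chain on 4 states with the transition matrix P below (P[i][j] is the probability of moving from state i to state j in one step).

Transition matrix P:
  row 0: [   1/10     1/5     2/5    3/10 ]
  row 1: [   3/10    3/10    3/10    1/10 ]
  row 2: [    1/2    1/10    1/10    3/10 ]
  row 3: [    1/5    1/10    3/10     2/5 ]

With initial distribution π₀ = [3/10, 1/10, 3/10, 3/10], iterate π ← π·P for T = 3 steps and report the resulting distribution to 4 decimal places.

t=0: π = [0.3000, 0.1000, 0.3000, 0.3000]
t=1: π = [0.2700, 0.1500, 0.2700, 0.3100]
t=2: π = [0.2690, 0.1570, 0.2730, 0.3010]
t=3: π = [0.2707, 0.1583, 0.2723, 0.2987]

π = [0.2707, 0.1583, 0.2723, 0.2987]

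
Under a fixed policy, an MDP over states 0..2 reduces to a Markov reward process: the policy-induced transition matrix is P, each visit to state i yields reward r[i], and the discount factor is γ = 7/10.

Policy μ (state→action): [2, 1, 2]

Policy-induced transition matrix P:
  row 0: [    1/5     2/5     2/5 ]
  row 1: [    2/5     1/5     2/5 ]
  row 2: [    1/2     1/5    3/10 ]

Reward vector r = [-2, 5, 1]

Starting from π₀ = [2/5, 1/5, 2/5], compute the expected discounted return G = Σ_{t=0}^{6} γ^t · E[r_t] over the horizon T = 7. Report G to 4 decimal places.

t=0: π = [0.4000, 0.2000, 0.4000], E[r] = 0.6000, γ^t·E[r] = 0.600000, running G = 0.600000
t=1: π = [0.3600, 0.2800, 0.3600], E[r] = 1.0400, γ^t·E[r] = 0.728000, running G = 1.328000
t=2: π = [0.3640, 0.2720, 0.3640], E[r] = 0.9960, γ^t·E[r] = 0.488040, running G = 1.816040
t=3: π = [0.3636, 0.2728, 0.3636], E[r] = 1.0004, γ^t·E[r] = 0.343137, running G = 2.159177
t=4: π = [0.3636, 0.2727, 0.3636], E[r] = 1.0000, γ^t·E[r] = 0.240090, running G = 2.399268
t=5: π = [0.3636, 0.2727, 0.3636], E[r] = 1.0000, γ^t·E[r] = 0.168071, running G = 2.567338
t=6: π = [0.3636, 0.2727, 0.3636], E[r] = 1.0000, γ^t·E[r] = 0.117649, running G = 2.684987

G = 2.6850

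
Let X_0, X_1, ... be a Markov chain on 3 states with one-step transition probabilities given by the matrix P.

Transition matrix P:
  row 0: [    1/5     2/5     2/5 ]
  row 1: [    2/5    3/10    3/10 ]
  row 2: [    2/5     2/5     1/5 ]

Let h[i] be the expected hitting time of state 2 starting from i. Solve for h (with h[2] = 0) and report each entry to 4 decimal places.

First-step conditioning: h[2] = 0; for i ≠ 2, h[i] = 1 + Σ_k P[i][k]·h[k].
  h[0] = 1 + 1/5·h[0] + 2/5·h[1]
  h[1] = 1 + 2/5·h[0] + 3/10·h[1]
Solving the 2×2 linear system over states ≠ 2 gives exactly h = [11/4, 3, 0] (h[2] = 0 is the target).

h = [2.7500, 3.0000, 0.0000]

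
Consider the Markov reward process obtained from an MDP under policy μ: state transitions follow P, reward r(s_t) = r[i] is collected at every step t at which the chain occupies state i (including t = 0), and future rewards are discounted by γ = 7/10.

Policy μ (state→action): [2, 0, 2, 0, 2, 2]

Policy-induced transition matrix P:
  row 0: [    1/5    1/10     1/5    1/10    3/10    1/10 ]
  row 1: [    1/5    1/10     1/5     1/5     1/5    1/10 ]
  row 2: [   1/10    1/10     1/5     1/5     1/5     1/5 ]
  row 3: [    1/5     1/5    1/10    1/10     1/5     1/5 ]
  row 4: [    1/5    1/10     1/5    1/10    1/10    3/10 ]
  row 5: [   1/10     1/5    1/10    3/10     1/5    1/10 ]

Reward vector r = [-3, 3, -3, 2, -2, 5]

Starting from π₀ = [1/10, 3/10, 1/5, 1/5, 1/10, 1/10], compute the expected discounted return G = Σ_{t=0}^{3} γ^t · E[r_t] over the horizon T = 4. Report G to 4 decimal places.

t=0: π = [0.1000, 0.3000, 0.2000, 0.2000, 0.1000, 0.1000], E[r] = 0.7000, γ^t·E[r] = 0.700000, running G = 0.700000
t=1: π = [0.1700, 0.1300, 0.1700, 0.1700, 0.2000, 0.1600], E[r] = 0.1100, γ^t·E[r] = 0.077000, running G = 0.777000
t=2: π = [0.1670, 0.1330, 0.1670, 0.1620, 0.1970, 0.1740], E[r] = 0.1970, γ^t·E[r] = 0.096530, running G = 0.873530
t=3: π = [0.1659, 0.1336, 0.1664, 0.1648, 0.1970, 0.1723], E[r] = 0.2010, γ^t·E[r] = 0.068943, running G = 0.942473

G = 0.9425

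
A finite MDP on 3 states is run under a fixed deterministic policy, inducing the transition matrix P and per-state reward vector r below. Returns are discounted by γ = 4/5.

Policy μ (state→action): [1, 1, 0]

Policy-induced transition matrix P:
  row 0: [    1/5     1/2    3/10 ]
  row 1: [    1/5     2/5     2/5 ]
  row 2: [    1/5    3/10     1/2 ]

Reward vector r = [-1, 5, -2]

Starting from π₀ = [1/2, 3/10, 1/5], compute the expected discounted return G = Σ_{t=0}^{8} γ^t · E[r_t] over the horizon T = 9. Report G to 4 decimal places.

G = 3.7290

t=0: π = [0.5000, 0.3000, 0.2000], E[r] = 0.6000, γ^t·E[r] = 0.600000, running G = 0.600000
t=1: π = [0.2000, 0.4300, 0.3700], E[r] = 1.2100, γ^t·E[r] = 0.968000, running G = 1.568000
t=2: π = [0.2000, 0.3830, 0.4170], E[r] = 0.8810, γ^t·E[r] = 0.563840, running G = 2.131840
t=3: π = [0.2000, 0.3783, 0.4217], E[r] = 0.8481, γ^t·E[r] = 0.434227, running G = 2.566067
t=4: π = [0.2000, 0.3778, 0.4222], E[r] = 0.8448, γ^t·E[r] = 0.346034, running G = 2.912101
t=5: π = [0.2000, 0.3778, 0.4222], E[r] = 0.8445, γ^t·E[r] = 0.276720, running G = 3.188821
t=6: π = [0.2000, 0.3778, 0.4222], E[r] = 0.8444, γ^t·E[r] = 0.221367, running G = 3.410188
t=7: π = [0.2000, 0.3778, 0.4222], E[r] = 0.8444, γ^t·E[r] = 0.177093, running G = 3.587281
t=8: π = [0.2000, 0.3778, 0.4222], E[r] = 0.8444, γ^t·E[r] = 0.141674, running G = 3.728955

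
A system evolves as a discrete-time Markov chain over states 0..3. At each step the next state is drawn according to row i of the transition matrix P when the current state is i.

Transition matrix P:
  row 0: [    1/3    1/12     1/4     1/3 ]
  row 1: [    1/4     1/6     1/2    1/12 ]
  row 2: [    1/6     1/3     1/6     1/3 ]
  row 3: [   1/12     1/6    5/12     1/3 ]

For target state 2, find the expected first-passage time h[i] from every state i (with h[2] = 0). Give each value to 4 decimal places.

h = [3.0280, 2.3551, 0.0000, 2.4673]

First-step conditioning: h[2] = 0; for i ≠ 2, h[i] = 1 + Σ_k P[i][k]·h[k].
  h[0] = 1 + 1/3·h[0] + 1/12·h[1] + 1/3·h[3]
  h[1] = 1 + 1/4·h[0] + 1/6·h[1] + 1/12·h[3]
  h[3] = 1 + 1/12·h[0] + 1/6·h[1] + 1/3·h[3]
Solving the 3×3 linear system over states ≠ 2 gives exactly h = [324/107, 252/107, 0, 264/107] (h[2] = 0 is the target).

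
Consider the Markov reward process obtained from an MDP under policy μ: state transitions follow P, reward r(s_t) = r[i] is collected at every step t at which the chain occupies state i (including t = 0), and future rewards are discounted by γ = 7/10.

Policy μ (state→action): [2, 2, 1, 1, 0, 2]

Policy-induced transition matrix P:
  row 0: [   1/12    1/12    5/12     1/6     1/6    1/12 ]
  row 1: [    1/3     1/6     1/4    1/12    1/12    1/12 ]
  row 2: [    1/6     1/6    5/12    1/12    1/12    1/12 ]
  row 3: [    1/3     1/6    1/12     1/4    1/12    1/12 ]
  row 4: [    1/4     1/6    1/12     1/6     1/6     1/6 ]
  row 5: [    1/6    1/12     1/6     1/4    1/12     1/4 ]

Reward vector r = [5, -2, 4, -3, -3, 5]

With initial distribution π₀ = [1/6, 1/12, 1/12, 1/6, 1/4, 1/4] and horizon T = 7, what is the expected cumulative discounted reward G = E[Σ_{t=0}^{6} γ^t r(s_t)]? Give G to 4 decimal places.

t=0: π = [0.1667, 0.0833, 0.0833, 0.1667, 0.2500, 0.2500], E[r] = 1.0000, γ^t·E[r] = 1.000000, running G = 1.000000
t=1: π = [0.2153, 0.1319, 0.2014, 0.1875, 0.1181, 0.1458], E[r] = 1.4306, γ^t·E[r] = 1.001389, running G = 2.001389
t=2: π = [0.2118, 0.1366, 0.2564, 0.1667, 0.1111, 0.1175], E[r] = 1.5654, γ^t·E[r] = 0.767043, running G = 2.768432
t=3: π = [0.2088, 0.1392, 0.2719, 0.1576, 0.1102, 0.1122], E[r] = 1.6107, γ^t·E[r] = 0.552479, running G = 3.320910
t=4: π = [0.2079, 0.1399, 0.2761, 0.1549, 0.1099, 0.1112], E[r] = 1.6260, γ^t·E[r] = 0.390402, running G = 3.711312
t=5: π = [0.2076, 0.1401, 0.2773, 0.1542, 0.1098, 0.1110], E[r] = 1.6303, γ^t·E[r] = 0.274004, running G = 3.985316
t=6: π = [0.2076, 0.1401, 0.2776, 0.1540, 0.1098, 0.1110], E[r] = 1.6314, γ^t·E[r] = 0.191938, running G = 4.177255

G = 4.1773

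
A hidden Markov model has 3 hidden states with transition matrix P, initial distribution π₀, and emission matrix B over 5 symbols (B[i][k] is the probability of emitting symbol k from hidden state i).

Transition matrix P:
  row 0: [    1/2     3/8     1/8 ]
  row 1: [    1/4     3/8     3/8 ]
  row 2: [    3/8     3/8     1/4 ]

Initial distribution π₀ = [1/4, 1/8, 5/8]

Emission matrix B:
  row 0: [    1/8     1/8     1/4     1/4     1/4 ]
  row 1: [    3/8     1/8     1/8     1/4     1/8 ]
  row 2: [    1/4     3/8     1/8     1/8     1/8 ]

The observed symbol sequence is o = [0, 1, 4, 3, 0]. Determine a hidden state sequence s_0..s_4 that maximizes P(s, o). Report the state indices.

t=0: δ = [3.125e-02, 4.688e-02, 1.562e-01]  (obs o_0=0)
t=1: δ = [7.324e-03, 7.324e-03, 1.465e-02]  ψ = [2, 2, 2]  (obs o_1=1)
t=2: δ = [1.373e-03, 6.866e-04, 4.578e-04]  ψ = [2, 2, 2]  (obs o_2=4)
t=3: δ = [1.717e-04, 1.287e-04, 3.219e-05]  ψ = [0, 0, 1]  (obs o_3=3)
t=4: δ = [1.073e-05, 2.414e-05, 1.207e-05]  ψ = [0, 0, 1]  (obs o_4=0)
backtrack: best end state = 1; path = [2, 2, 0, 0, 1]

path = [2, 2, 0, 0, 1]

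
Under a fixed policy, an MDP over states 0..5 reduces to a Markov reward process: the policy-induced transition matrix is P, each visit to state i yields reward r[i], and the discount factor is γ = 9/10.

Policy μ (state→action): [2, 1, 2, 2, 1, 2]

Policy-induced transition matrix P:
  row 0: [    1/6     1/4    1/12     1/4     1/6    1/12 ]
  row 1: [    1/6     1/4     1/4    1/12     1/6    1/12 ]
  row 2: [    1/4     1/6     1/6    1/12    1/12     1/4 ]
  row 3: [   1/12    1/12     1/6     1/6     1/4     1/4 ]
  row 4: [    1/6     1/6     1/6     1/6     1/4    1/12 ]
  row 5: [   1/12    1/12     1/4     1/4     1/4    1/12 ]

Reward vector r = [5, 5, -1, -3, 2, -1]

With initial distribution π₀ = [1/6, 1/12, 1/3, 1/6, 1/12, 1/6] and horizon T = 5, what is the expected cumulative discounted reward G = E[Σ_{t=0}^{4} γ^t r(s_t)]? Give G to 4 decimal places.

G = 4.0737

t=0: π = [0.1667, 0.0833, 0.3333, 0.1667, 0.0833, 0.1667], E[r] = 0.4167, γ^t·E[r] = 0.416667, running G = 0.416667
t=1: π = [0.1667, 0.1597, 0.1736, 0.1597, 0.1736, 0.1667], E[r] = 1.1597, γ^t·E[r] = 1.043750, running G = 1.460417
t=2: π = [0.1539, 0.1667, 0.1800, 0.1667, 0.1939, 0.1389], E[r] = 1.1719, γ^t·E[r] = 0.949219, running G = 2.409635
t=3: π = [0.1562, 0.1679, 0.1793, 0.1622, 0.1933, 0.1411], E[r] = 1.2002, γ^t·E[r] = 0.874969, running G = 3.284604
t=4: π = [0.1563, 0.1684, 0.1794, 0.1625, 0.1931, 0.1402], E[r] = 1.2027, γ^t·E[r] = 0.789109, running G = 4.073713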